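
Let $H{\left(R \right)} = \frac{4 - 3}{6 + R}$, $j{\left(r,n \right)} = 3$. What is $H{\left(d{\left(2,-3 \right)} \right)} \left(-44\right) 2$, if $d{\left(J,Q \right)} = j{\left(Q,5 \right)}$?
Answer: $- \frac{88}{9} \approx -9.7778$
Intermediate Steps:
$d{\left(J,Q \right)} = 3$
$H{\left(R \right)} = \frac{1}{6 + R}$ ($H{\left(R \right)} = 1 \frac{1}{6 + R} = \frac{1}{6 + R}$)
$H{\left(d{\left(2,-3 \right)} \right)} \left(-44\right) 2 = \frac{1}{6 + 3} \left(-44\right) 2 = \frac{1}{9} \left(-44\right) 2 = \left(- \frac{44}{9}\right) 2 = - \frac{88}{9}$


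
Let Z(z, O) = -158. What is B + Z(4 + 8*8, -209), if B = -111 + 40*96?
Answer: 3571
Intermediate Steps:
B = 3729 (B = -111 + 3840 = 3729)
B + Z(4 + 8*8, -209) = 3729 - 158 = 3571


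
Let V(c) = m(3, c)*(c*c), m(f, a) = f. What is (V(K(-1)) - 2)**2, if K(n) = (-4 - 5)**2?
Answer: 387341761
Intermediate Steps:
K(n) = 81 (K(n) = (-9)**2 = 81)
V(c) = 3*c**2 (V(c) = 3*(c*c) = 3*c**2)
(V(K(-1)) - 2)**2 = (3*81**2 - 2)**2 = (3*6561 - 2)**2 = (19683 - 2)**2 = 19681**2 = 387341761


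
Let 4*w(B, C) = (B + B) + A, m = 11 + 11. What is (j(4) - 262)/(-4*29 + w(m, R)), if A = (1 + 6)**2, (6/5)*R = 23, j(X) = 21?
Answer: 964/371 ≈ 2.5984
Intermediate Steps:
R = 115/6 (R = (5/6)*23 = 115/6 ≈ 19.167)
A = 49 (A = 7**2 = 49)
m = 22
w(B, C) = 49/4 + B/2 (w(B, C) = ((B + B) + 49)/4 = (2*B + 49)/4 = (49 + 2*B)/4 = 49/4 + B/2)
(j(4) - 262)/(-4*29 + w(m, R)) = (21 - 262)/(-4*29 + (49/4 + (1/2)*22)) = -241/(-116 + (49/4 + 11)) = -241/(-116 + 93/4) = -241/(-371/4) = -241*(-4/371) = 964/371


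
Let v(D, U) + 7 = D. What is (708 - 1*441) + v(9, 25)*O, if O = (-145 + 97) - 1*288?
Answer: -405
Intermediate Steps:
v(D, U) = -7 + D
O = -336 (O = -48 - 288 = -336)
(708 - 1*441) + v(9, 25)*O = (708 - 1*441) + (-7 + 9)*(-336) = (708 - 441) + 2*(-336) = 267 - 672 = -405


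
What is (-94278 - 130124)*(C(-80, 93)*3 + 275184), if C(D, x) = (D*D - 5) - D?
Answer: -66110848818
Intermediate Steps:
C(D, x) = -5 + D**2 - D (C(D, x) = (D**2 - 5) - D = (-5 + D**2) - D = -5 + D**2 - D)
(-94278 - 130124)*(C(-80, 93)*3 + 275184) = (-94278 - 130124)*((-5 + (-80)**2 - 1*(-80))*3 + 275184) = -224402*((-5 + 6400 + 80)*3 + 275184) = -224402*(6475*3 + 275184) = -224402*(19425 + 275184) = -224402*294609 = -66110848818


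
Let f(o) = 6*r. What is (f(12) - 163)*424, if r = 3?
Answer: -61480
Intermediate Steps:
f(o) = 18 (f(o) = 6*3 = 18)
(f(12) - 163)*424 = (18 - 163)*424 = -145*424 = -61480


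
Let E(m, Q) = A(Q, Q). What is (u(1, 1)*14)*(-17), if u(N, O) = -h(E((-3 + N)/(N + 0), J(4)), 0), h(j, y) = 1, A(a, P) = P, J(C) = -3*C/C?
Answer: 238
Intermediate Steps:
J(C) = -3 (J(C) = -3*1 = -3)
E(m, Q) = Q
u(N, O) = -1 (u(N, O) = -1*1 = -1)
(u(1, 1)*14)*(-17) = -1*14*(-17) = -14*(-17) = 238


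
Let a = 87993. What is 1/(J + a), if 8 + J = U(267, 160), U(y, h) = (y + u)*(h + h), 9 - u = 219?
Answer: 1/106225 ≈ 9.4140e-6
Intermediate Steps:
u = -210 (u = 9 - 1*219 = 9 - 219 = -210)
U(y, h) = 2*h*(-210 + y) (U(y, h) = (y - 210)*(h + h) = (-210 + y)*(2*h) = 2*h*(-210 + y))
J = 18232 (J = -8 + 2*160*(-210 + 267) = -8 + 2*160*57 = -8 + 18240 = 18232)
1/(J + a) = 1/(18232 + 87993) = 1/106225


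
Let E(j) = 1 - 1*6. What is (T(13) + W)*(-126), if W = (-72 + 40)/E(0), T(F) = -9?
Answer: 1638/5 ≈ 327.60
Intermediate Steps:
E(j) = -5 (E(j) = 1 - 6 = -5)
W = 32/5 (W = (-72 + 40)/(-5) = -32*(-⅕) = 32/5 ≈ 6.4000)
(T(13) + W)*(-126) = (-9 + 32/5)*(-126) = -13/5*(-126) = 1638/5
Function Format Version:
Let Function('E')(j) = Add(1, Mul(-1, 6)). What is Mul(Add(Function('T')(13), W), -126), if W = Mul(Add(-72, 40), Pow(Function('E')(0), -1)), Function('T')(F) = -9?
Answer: Rational(1638, 5) ≈ 327.60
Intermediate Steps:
Function('E')(j) = -5 (Function('E')(j) = Add(1, -6) = -5)
W = Rational(32, 5) (W = Mul(Add(-72, 40), Pow(-5, -1)) = Mul(-32, Rational(-1, 5)) = Rational(32, 5) ≈ 6.4000)
Mul(Add(Function('T')(13), W), -126) = Mul(Add(-9, Rational(32, 5)), -126) = Mul(Rational(-13, 5), -126) = Rational(1638, 5)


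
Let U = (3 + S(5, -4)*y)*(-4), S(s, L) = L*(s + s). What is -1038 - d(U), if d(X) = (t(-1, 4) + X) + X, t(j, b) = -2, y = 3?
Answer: -1972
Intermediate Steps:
S(s, L) = 2*L*s (S(s, L) = L*(2*s) = 2*L*s)
U = 468 (U = (3 + (2*(-4)*5)*3)*(-4) = (3 - 40*3)*(-4) = (3 - 120)*(-4) = -117*(-4) = 468)
d(X) = -2 + 2*X (d(X) = (-2 + X) + X = -2 + 2*X)
-1038 - d(U) = -1038 - (-2 + 2*468) = -1038 - (-2 + 936) = -1038 - 1*934 = -1038 - 934 = -1972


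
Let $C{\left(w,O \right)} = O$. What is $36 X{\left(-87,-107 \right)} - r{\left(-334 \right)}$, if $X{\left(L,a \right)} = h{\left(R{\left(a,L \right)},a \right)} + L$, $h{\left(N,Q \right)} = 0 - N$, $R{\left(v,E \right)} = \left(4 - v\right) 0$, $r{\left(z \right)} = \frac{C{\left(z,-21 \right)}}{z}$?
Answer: $- \frac{1046109}{334} \approx -3132.1$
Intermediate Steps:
$r{\left(z \right)} = - \frac{21}{z}$
$R{\left(v,E \right)} = 0$
$h{\left(N,Q \right)} = - N$
$X{\left(L,a \right)} = L$ ($X{\left(L,a \right)} = \left(-1\right) 0 + L = 0 + L = L$)
$36 X{\left(-87,-107 \right)} - r{\left(-334 \right)} = 36 \left(-87\right) - - \frac{21}{-334} = -3132 - \left(-21\right) \left(- \frac{1}{334}\right) = -3132 - \frac{21}{334} = - \frac{1046109}{334}$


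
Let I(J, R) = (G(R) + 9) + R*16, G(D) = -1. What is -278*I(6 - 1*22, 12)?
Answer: -55600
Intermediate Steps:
I(J, R) = 8 + 16*R (I(J, R) = (-1 + 9) + R*16 = 8 + 16*R)
-278*I(6 - 1*22, 12) = -278*(8 + 16*12) = -278*(8 + 192) = -278*200 = -55600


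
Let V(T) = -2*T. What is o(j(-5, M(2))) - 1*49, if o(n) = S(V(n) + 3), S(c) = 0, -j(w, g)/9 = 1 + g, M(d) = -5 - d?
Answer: -49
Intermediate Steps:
j(w, g) = -9 - 9*g (j(w, g) = -9*(1 + g) = -9 - 9*g)
o(n) = 0
o(j(-5, M(2))) - 1*49 = 0 - 1*49 = 0 - 49 = -49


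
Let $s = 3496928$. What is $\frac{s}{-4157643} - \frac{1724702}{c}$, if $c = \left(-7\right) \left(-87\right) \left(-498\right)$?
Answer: $\frac{5016535205}{1035253107} \approx 4.8457$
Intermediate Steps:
$c = -303282$ ($c = 609 \left(-498\right) = -303282$)
$\frac{s}{-4157643} - \frac{1724702}{c} = \frac{3496928}{-4157643} - \frac{1724702}{-303282} = 3496928 \left(- \frac{1}{4157643}\right) - - \frac{123193}{21663} = - \frac{3496928}{4157643} + \frac{123193}{21663} = \frac{5016535205}{1035253107}$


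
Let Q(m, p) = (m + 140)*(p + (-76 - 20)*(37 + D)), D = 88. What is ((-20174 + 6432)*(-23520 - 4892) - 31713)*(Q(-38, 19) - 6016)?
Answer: -479449008615298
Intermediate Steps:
Q(m, p) = (-12000 + p)*(140 + m) (Q(m, p) = (m + 140)*(p + (-76 - 20)*(37 + 88)) = (140 + m)*(p - 96*125) = (140 + m)*(p - 12000) = (140 + m)*(-12000 + p) = (-12000 + p)*(140 + m))
((-20174 + 6432)*(-23520 - 4892) - 31713)*(Q(-38, 19) - 6016) = ((-20174 + 6432)*(-23520 - 4892) - 31713)*((-1680000 - 12000*(-38) + 140*19 - 38*19) - 6016) = (-13742*(-28412) - 31713)*((-1680000 + 456000 + 2660 - 722) - 6016) = (390437704 - 31713)*(-1222062 - 6016) = 390405991*(-1228078) = -479449008615298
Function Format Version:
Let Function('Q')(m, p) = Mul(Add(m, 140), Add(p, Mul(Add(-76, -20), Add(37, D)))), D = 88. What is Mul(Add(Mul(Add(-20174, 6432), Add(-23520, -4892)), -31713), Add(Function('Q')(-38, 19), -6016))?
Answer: -479449008615298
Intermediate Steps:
Function('Q')(m, p) = Mul(Add(-12000, p), Add(140, m)) (Function('Q')(m, p) = Mul(Add(m, 140), Add(p, Mul(Add(-76, -20), Add(37, 88)))) = Mul(Add(140, m), Add(p, Mul(-96, 125))) = Mul(Add(140, m), Add(p, -12000)) = Mul(Add(140, m), Add(-12000, p)) = Mul(Add(-12000, p), Add(140, m)))
Mul(Add(Mul(Add(-20174, 6432), Add(-23520, -4892)), -31713), Add(Function('Q')(-38, 19), -6016)) = Mul(Add(Mul(Add(-20174, 6432), Add(-23520, -4892)), -31713), Add(Add(-1680000, Mul(-12000, -38), Mul(140, 19), Mul(-38, 19)), -6016)) = Mul(Add(Mul(-13742, -28412), -31713), Add(Add(-1680000, 456000, 2660, -722), -6016)) = Mul(Add(390437704, -31713), Add(-1222062, -6016)) = Mul(390405991, -1228078) = -479449008615298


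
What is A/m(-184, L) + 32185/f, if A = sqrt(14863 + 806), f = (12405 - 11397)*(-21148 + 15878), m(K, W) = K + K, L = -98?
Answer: -6437/1062432 - 3*sqrt(1741)/368 ≈ -0.34621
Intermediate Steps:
m(K, W) = 2*K
f = -5312160 (f = 1008*(-5270) = -5312160)
A = 3*sqrt(1741) (A = sqrt(15669) = 3*sqrt(1741) ≈ 125.18)
A/m(-184, L) + 32185/f = (3*sqrt(1741))/((2*(-184))) + 32185/(-5312160) = (3*sqrt(1741))/(-368) + 32185*(-1/5312160) = (3*sqrt(1741))*(-1/368) - 6437/1062432 = -3*sqrt(1741)/368 - 6437/1062432 = -6437/1062432 - 3*sqrt(1741)/368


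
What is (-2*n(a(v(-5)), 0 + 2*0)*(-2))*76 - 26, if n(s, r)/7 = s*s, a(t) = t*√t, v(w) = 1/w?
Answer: -5378/125 ≈ -43.024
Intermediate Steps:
a(t) = t^(3/2)
n(s, r) = 7*s² (n(s, r) = 7*(s*s) = 7*s²)
(-2*n(a(v(-5)), 0 + 2*0)*(-2))*76 - 26 = (-14*((1/(-5))^(3/2))²*(-2))*76 - 26 = (-14*((-⅕)^(3/2))²*(-2))*76 - 26 = (-14*(-I*√5/25)²*(-2))*76 - 26 = (-14*(-1)/125*(-2))*76 - 26 = (-2*(-7/125)*(-2))*76 - 26 = ((14/125)*(-2))*76 - 26 = -28/125*76 - 26 = -2128/125 - 26 = -5378/125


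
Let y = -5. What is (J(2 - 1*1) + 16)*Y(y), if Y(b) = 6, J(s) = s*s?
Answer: 102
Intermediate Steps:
J(s) = s²
(J(2 - 1*1) + 16)*Y(y) = ((2 - 1*1)² + 16)*6 = ((2 - 1)² + 16)*6 = (1² + 16)*6 = (1 + 16)*6 = 17*6 = 102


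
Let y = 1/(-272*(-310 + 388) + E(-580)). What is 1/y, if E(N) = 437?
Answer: -20779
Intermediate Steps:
y = -1/20779 (y = 1/(-272*(-310 + 388) + 437) = 1/(-272*78 + 437) = 1/(-21216 + 437) = 1/(-20779) = -1/20779 ≈ -4.8126e-5)
1/y = 1/(-1/20779) = -20779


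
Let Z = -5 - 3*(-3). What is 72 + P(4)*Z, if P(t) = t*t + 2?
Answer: 144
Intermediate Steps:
P(t) = 2 + t**2 (P(t) = t**2 + 2 = 2 + t**2)
Z = 4 (Z = -5 + 9 = 4)
72 + P(4)*Z = 72 + (2 + 4**2)*4 = 72 + (2 + 16)*4 = 72 + 18*4 = 72 + 72 = 144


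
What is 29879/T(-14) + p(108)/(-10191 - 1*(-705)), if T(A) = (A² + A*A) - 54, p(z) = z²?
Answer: 15527209/178126 ≈ 87.170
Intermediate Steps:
T(A) = -54 + 2*A² (T(A) = (A² + A²) - 54 = 2*A² - 54 = -54 + 2*A²)
29879/T(-14) + p(108)/(-10191 - 1*(-705)) = 29879/(-54 + 2*(-14)²) + 108²/(-10191 - 1*(-705)) = 29879/(-54 + 2*196) + 11664/(-10191 + 705) = 29879/(-54 + 392) + 11664/(-9486) = 29879/338 + 11664*(-1/9486) = 29879*(1/338) - 648/527 = 29879/338 - 648/527 = 15527209/178126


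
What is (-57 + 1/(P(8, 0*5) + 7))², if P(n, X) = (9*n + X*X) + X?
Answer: 20268004/6241 ≈ 3247.6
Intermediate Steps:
P(n, X) = X + X² + 9*n (P(n, X) = (9*n + X²) + X = (X² + 9*n) + X = X + X² + 9*n)
(-57 + 1/(P(8, 0*5) + 7))² = (-57 + 1/((0*5 + (0*5)² + 9*8) + 7))² = (-57 + 1/((0 + 0² + 72) + 7))² = (-57 + 1/((0 + 0 + 72) + 7))² = (-57 + 1/(72 + 7))² = (-57 + 1/79)² = (-4502/79)² = 20268004/6241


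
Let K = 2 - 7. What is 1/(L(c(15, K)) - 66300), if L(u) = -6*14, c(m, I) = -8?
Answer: -1/66384 ≈ -1.5064e-5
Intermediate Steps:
K = -5
L(u) = -84
1/(L(c(15, K)) - 66300) = 1/(-84 - 66300) = 1/(-66384) = -1/66384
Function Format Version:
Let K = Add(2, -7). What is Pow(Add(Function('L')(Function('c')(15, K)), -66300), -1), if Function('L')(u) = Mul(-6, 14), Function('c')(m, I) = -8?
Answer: Rational(-1, 66384) ≈ -1.5064e-5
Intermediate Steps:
K = -5
Function('L')(u) = -84
Pow(Add(Function('L')(Function('c')(15, K)), -66300), -1) = Pow(Add(-84, -66300), -1) = Pow(-66384, -1) = Rational(-1, 66384)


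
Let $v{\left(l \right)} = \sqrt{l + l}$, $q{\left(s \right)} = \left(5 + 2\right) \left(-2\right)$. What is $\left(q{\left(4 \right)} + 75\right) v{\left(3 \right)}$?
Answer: $61 \sqrt{6} \approx 149.42$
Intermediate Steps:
$q{\left(s \right)} = -14$ ($q{\left(s \right)} = 7 \left(-2\right) = -14$)
$v{\left(l \right)} = \sqrt{2} \sqrt{l}$ ($v{\left(l \right)} = \sqrt{2 l} = \sqrt{2} \sqrt{l}$)
$\left(q{\left(4 \right)} + 75\right) v{\left(3 \right)} = \left(-14 + 75\right) \sqrt{2} \sqrt{3} = 61 \sqrt{6}$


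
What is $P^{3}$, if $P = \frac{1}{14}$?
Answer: $\frac{1}{2744} \approx 0.00036443$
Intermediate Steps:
$P = \frac{1}{14} \approx 0.071429$
$P^{3} = \left(\frac{1}{14}\right)^{3} = \frac{1}{2744}$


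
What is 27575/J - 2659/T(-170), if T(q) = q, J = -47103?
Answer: 120559127/8007510 ≈ 15.056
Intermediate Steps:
27575/J - 2659/T(-170) = 27575/(-47103) - 2659/(-170) = 27575*(-1/47103) - 2659*(-1/170) = -27575/47103 + 2659/170 = 120559127/8007510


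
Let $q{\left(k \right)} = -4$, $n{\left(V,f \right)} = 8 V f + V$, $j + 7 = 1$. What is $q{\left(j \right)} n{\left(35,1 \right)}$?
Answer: $-1260$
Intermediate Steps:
$j = -6$ ($j = -7 + 1 = -6$)
$n{\left(V,f \right)} = V + 8 V f$ ($n{\left(V,f \right)} = 8 V f + V = V + 8 V f$)
$q{\left(j \right)} n{\left(35,1 \right)} = - 4 \cdot 35 \left(1 + 8 \cdot 1\right) = - 4 \cdot 35 \left(1 + 8\right) = - 4 \cdot 35 \cdot 9 = \left(-4\right) 315 = -1260$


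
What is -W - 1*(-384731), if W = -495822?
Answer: 880553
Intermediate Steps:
-W - 1*(-384731) = -1*(-495822) - 1*(-384731) = 495822 + 384731 = 880553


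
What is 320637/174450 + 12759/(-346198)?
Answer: 9064840048/5032853425 ≈ 1.8011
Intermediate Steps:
320637/174450 + 12759/(-346198) = 320637*(1/174450) + 12759*(-1/346198) = 106879/58150 - 12759/346198 = 9064840048/5032853425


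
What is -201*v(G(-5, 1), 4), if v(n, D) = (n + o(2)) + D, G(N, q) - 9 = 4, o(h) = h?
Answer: -3819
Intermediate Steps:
G(N, q) = 13 (G(N, q) = 9 + 4 = 13)
v(n, D) = 2 + D + n (v(n, D) = (n + 2) + D = (2 + n) + D = 2 + D + n)
-201*v(G(-5, 1), 4) = -201*(2 + 4 + 13) = -201*19 = -3819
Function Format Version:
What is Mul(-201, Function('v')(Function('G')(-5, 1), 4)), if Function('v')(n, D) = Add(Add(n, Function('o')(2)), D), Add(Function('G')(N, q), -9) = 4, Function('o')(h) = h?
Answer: -3819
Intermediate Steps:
Function('G')(N, q) = 13 (Function('G')(N, q) = Add(9, 4) = 13)
Function('v')(n, D) = Add(2, D, n) (Function('v')(n, D) = Add(Add(n, 2), D) = Add(Add(2, n), D) = Add(2, D, n))
Mul(-201, Function('v')(Function('G')(-5, 1), 4)) = Mul(-201, Add(2, 4, 13)) = Mul(-201, 19) = -3819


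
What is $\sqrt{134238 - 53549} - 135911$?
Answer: $-135911 + \sqrt{80689} \approx -1.3563 \cdot 10^{5}$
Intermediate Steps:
$\sqrt{134238 - 53549} - 135911 = \sqrt{80689} - 135911 = -135911 + \sqrt{80689}$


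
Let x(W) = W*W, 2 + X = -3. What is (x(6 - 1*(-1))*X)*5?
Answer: -1225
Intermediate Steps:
X = -5 (X = -2 - 3 = -5)
x(W) = W²
(x(6 - 1*(-1))*X)*5 = ((6 - 1*(-1))²*(-5))*5 = ((6 + 1)²*(-5))*5 = (7²*(-5))*5 = (49*(-5))*5 = -245*5 = -1225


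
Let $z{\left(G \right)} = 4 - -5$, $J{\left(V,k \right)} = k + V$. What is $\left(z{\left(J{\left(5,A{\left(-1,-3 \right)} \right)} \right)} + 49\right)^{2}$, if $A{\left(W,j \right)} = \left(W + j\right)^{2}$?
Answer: $3364$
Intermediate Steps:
$J{\left(V,k \right)} = V + k$
$z{\left(G \right)} = 9$ ($z{\left(G \right)} = 4 + 5 = 9$)
$\left(z{\left(J{\left(5,A{\left(-1,-3 \right)} \right)} \right)} + 49\right)^{2} = \left(9 + 49\right)^{2} = 58^{2} = 3364$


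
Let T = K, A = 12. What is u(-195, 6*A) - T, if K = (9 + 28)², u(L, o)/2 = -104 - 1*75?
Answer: -1727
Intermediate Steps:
u(L, o) = -358 (u(L, o) = 2*(-104 - 1*75) = 2*(-104 - 75) = 2*(-179) = -358)
K = 1369 (K = 37² = 1369)
T = 1369
u(-195, 6*A) - T = -358 - 1*1369 = -358 - 1369 = -1727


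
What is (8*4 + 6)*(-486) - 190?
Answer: -18658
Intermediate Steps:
(8*4 + 6)*(-486) - 190 = (32 + 6)*(-486) - 190 = 38*(-486) - 190 = -18468 - 190 = -18658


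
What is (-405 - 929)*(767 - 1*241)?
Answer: -701684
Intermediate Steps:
(-405 - 929)*(767 - 1*241) = -1334*(767 - 241) = -1334*526 = -701684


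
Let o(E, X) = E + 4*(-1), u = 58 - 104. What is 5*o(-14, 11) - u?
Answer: -44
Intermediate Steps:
u = -46
o(E, X) = -4 + E (o(E, X) = E - 4 = -4 + E)
5*o(-14, 11) - u = 5*(-4 - 14) - 1*(-46) = 5*(-18) + 46 = -90 + 46 = -44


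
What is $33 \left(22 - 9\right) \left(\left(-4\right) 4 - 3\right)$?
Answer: $-8151$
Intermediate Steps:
$33 \left(22 - 9\right) \left(\left(-4\right) 4 - 3\right) = 33 \left(22 - 9\right) \left(-16 - 3\right) = 33 \cdot 13 \left(-19\right) = 429 \left(-19\right) = -8151$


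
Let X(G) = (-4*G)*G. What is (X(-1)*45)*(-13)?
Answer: 2340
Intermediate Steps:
X(G) = -4*G²
(X(-1)*45)*(-13) = (-4*(-1)²*45)*(-13) = (-4*1*45)*(-13) = -4*45*(-13) = -180*(-13) = 2340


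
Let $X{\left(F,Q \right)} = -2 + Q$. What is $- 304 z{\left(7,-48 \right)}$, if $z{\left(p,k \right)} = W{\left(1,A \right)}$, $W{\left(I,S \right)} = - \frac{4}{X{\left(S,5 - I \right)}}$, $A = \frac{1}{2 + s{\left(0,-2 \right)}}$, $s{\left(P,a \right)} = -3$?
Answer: $608$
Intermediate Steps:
$A = -1$ ($A = \frac{1}{2 - 3} = \frac{1}{-1} = -1$)
$W{\left(I,S \right)} = - \frac{4}{3 - I}$ ($W{\left(I,S \right)} = - \frac{4}{-2 - \left(-5 + I\right)} = - \frac{4}{3 - I}$)
$z{\left(p,k \right)} = -2$ ($z{\left(p,k \right)} = \frac{4}{-3 + 1} = \frac{4}{-2} = 4 \left(- \frac{1}{2}\right) = -2$)
$- 304 z{\left(7,-48 \right)} = \left(-304\right) \left(-2\right) = 608$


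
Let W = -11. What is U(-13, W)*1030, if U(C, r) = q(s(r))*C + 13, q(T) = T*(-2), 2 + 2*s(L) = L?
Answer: -160680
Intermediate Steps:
s(L) = -1 + L/2
q(T) = -2*T
U(C, r) = 13 + C*(2 - r) (U(C, r) = (-2*(-1 + r/2))*C + 13 = (2 - r)*C + 13 = C*(2 - r) + 13 = 13 + C*(2 - r))
U(-13, W)*1030 = (13 - 13*(2 - 1*(-11)))*1030 = (13 - 13*(2 + 11))*1030 = (13 - 13*13)*1030 = (13 - 169)*1030 = -156*1030 = -160680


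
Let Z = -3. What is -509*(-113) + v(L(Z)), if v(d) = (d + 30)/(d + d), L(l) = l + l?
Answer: 57515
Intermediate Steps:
L(l) = 2*l
v(d) = (30 + d)/(2*d) (v(d) = (30 + d)/((2*d)) = (30 + d)*(1/(2*d)) = (30 + d)/(2*d))
-509*(-113) + v(L(Z)) = -509*(-113) + (30 + 2*(-3))/(2*((2*(-3)))) = 57517 + (½)*(30 - 6)/(-6) = 57517 + (½)*(-⅙)*24 = 57517 - 2 = 57515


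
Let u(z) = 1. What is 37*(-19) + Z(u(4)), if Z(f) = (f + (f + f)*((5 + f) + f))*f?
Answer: -688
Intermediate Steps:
Z(f) = f*(f + 2*f*(5 + 2*f)) (Z(f) = (f + (2*f)*(5 + 2*f))*f = (f + 2*f*(5 + 2*f))*f = f*(f + 2*f*(5 + 2*f)))
37*(-19) + Z(u(4)) = 37*(-19) + 1²*(11 + 4*1) = -703 + 1*(11 + 4) = -703 + 1*15 = -703 + 15 = -688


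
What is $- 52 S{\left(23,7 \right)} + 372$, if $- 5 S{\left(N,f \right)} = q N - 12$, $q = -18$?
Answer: $- \frac{20292}{5} \approx -4058.4$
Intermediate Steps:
$S{\left(N,f \right)} = \frac{12}{5} + \frac{18 N}{5}$ ($S{\left(N,f \right)} = - \frac{- 18 N - 12}{5} = - \frac{-12 - 18 N}{5} = \frac{12}{5} + \frac{18 N}{5}$)
$- 52 S{\left(23,7 \right)} + 372 = - 52 \left(\frac{12}{5} + \frac{18}{5} \cdot 23\right) + 372 = - 52 \left(\frac{12}{5} + \frac{414}{5}\right) + 372 = \left(-52\right) \frac{426}{5} + 372 = - \frac{22152}{5} + 372 = - \frac{20292}{5}$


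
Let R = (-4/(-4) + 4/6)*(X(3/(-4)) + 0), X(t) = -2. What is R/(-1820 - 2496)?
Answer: 5/6474 ≈ 0.00077232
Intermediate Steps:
R = -10/3 (R = (-4/(-4) + 4/6)*(-2 + 0) = (-4*(-1/4) + 4*(1/6))*(-2) = (1 + 2/3)*(-2) = (5/3)*(-2) = -10/3 ≈ -3.3333)
R/(-1820 - 2496) = -10/(3*(-1820 - 2496)) = -10/3/(-4316) = -10/3*(-1/4316) = 5/6474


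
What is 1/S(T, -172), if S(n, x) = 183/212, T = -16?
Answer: 212/183 ≈ 1.1585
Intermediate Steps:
S(n, x) = 183/212 (S(n, x) = 183*(1/212) = 183/212)
1/S(T, -172) = 1/(183/212) = 212/183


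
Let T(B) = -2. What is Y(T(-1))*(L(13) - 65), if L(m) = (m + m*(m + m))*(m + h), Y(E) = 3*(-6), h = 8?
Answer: -131508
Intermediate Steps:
Y(E) = -18
L(m) = (8 + m)*(m + 2*m²) (L(m) = (m + m*(m + m))*(m + 8) = (m + m*(2*m))*(8 + m) = (m + 2*m²)*(8 + m) = (8 + m)*(m + 2*m²))
Y(T(-1))*(L(13) - 65) = -18*(13*(8 + 2*13² + 17*13) - 65) = -18*(13*(8 + 2*169 + 221) - 65) = -18*(13*(8 + 338 + 221) - 65) = -18*(13*567 - 65) = -18*(7371 - 65) = -18*7306 = -131508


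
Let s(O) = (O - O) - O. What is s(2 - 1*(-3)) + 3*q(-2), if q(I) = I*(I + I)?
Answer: 19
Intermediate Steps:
s(O) = -O (s(O) = 0 - O = -O)
q(I) = 2*I² (q(I) = I*(2*I) = 2*I²)
s(2 - 1*(-3)) + 3*q(-2) = -(2 - 1*(-3)) + 3*(2*(-2)²) = -(2 + 3) + 3*(2*4) = -1*5 + 3*8 = -5 + 24 = 19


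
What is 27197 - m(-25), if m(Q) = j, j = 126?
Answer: 27071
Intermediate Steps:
m(Q) = 126
27197 - m(-25) = 27197 - 1*126 = 27197 - 126 = 27071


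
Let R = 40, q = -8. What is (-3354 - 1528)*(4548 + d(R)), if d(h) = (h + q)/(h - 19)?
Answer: -466426280/21 ≈ -2.2211e+7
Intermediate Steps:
d(h) = (-8 + h)/(-19 + h) (d(h) = (h - 8)/(h - 19) = (-8 + h)/(-19 + h))
(-3354 - 1528)*(4548 + d(R)) = (-3354 - 1528)*(4548 + (-8 + 40)/(-19 + 40)) = -4882*(4548 + 32/21) = -4882*95540/21 = -466426280/21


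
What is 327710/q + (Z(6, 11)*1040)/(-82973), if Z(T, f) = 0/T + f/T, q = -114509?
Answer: -7475294270/2591224161 ≈ -2.8848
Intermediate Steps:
Z(T, f) = f/T (Z(T, f) = 0 + f/T = f/T)
327710/q + (Z(6, 11)*1040)/(-82973) = 327710/(-114509) + ((11/6)*1040)/(-82973) = 327710*(-1/114509) + ((11*(⅙))*1040)*(-1/82973) = -327710/114509 + ((11/6)*1040)*(-1/82973) = -327710/114509 + (5720/3)*(-1/82973) = -327710/114509 - 520/22629 = -7475294270/2591224161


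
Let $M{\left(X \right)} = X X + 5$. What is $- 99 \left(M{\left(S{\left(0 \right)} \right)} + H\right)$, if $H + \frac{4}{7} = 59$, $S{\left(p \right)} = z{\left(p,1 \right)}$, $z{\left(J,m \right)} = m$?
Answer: $- \frac{44649}{7} \approx -6378.4$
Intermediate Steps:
$S{\left(p \right)} = 1$
$H = \frac{409}{7}$ ($H = - \frac{4}{7} + 59 = \frac{409}{7} \approx 58.429$)
$M{\left(X \right)} = 5 + X^{2}$ ($M{\left(X \right)} = X^{2} + 5 = 5 + X^{2}$)
$- 99 \left(M{\left(S{\left(0 \right)} \right)} + H\right) = - 99 \left(\left(5 + 1^{2}\right) + \frac{409}{7}\right) = - 99 \left(\left(5 + 1\right) + \frac{409}{7}\right) = - 99 \left(6 + \frac{409}{7}\right) = \left(-99\right) \frac{451}{7} = - \frac{44649}{7}$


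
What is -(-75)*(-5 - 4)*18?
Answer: -12150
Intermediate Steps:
-(-75)*(-5 - 4)*18 = -(-75)*(-9)*18 = -25*27*18 = -675*18 = -12150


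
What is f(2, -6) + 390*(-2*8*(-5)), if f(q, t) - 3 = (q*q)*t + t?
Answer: 31173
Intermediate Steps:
f(q, t) = 3 + t + t*q² (f(q, t) = 3 + ((q*q)*t + t) = 3 + (q²*t + t) = 3 + (t*q² + t) = 3 + (t + t*q²) = 3 + t + t*q²)
f(2, -6) + 390*(-2*8*(-5)) = (3 - 6 - 6*2²) + 390*(-2*8*(-5)) = (3 - 6 - 6*4) + 390*(-16*(-5)) = (3 - 6 - 24) + 390*80 = -27 + 31200 = 31173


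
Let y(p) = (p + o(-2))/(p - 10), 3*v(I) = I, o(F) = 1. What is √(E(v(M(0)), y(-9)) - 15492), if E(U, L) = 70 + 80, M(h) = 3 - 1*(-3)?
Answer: I*√15342 ≈ 123.86*I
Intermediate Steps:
M(h) = 6 (M(h) = 3 + 3 = 6)
v(I) = I/3
y(p) = (1 + p)/(-10 + p) (y(p) = (p + 1)/(p - 10) = (1 + p)/(-10 + p))
E(U, L) = 150
√(E(v(M(0)), y(-9)) - 15492) = √(150 - 15492) = √(-15342) = I*√15342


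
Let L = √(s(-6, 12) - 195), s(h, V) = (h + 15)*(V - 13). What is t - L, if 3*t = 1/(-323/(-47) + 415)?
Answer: 47/59484 - 2*I*√51 ≈ 0.00079013 - 14.283*I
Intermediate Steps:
s(h, V) = (-13 + V)*(15 + h) (s(h, V) = (15 + h)*(-13 + V) = (-13 + V)*(15 + h))
t = 47/59484 (t = 1/(3*(-323/(-47) + 415)) = 1/(3*(-323*(-1/47) + 415)) = 1/(3*(323/47 + 415)) = 1/(3*(19828/47)) = (⅓)*(47/19828) = 47/59484 ≈ 0.00079013)
L = 2*I*√51 (L = √((-195 - 13*(-6) + 15*12 + 12*(-6)) - 195) = √((-195 + 78 + 180 - 72) - 195) = √(-9 - 195) = √(-204) = 2*I*√51 ≈ 14.283*I)
t - L = 47/59484 - 2*I*√51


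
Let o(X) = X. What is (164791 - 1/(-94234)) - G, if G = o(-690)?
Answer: 15593936555/94234 ≈ 1.6548e+5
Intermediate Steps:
G = -690
(164791 - 1/(-94234)) - G = (164791 - 1/(-94234)) - 1*(-690) = (164791 - 1*(-1/94234)) + 690 = (164791 + 1/94234) + 690 = 15528915095/94234 + 690 = 15593936555/94234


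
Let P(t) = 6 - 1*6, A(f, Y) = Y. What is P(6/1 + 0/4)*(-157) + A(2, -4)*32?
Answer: -128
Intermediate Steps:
P(t) = 0 (P(t) = 6 - 6 = 0)
P(6/1 + 0/4)*(-157) + A(2, -4)*32 = 0*(-157) - 4*32 = 0 - 128 = -128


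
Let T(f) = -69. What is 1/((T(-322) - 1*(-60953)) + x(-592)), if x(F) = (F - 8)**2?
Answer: 1/420884 ≈ 2.3760e-6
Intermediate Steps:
x(F) = (-8 + F)**2
1/((T(-322) - 1*(-60953)) + x(-592)) = 1/((-69 - 1*(-60953)) + (-8 - 592)**2) = 1/((-69 + 60953) + (-600)**2) = 1/(60884 + 360000) = 1/420884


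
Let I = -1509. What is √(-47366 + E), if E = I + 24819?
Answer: 2*I*√6014 ≈ 155.1*I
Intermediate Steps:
E = 23310 (E = -1509 + 24819 = 23310)
√(-47366 + E) = √(-47366 + 23310) = √(-24056) = 2*I*√6014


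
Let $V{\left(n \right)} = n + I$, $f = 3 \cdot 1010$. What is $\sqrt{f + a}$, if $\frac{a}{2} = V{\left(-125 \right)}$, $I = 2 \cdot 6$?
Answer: $2 \sqrt{701} \approx 52.953$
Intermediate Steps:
$I = 12$
$f = 3030$
$V{\left(n \right)} = 12 + n$ ($V{\left(n \right)} = n + 12 = 12 + n$)
$a = -226$ ($a = 2 \left(12 - 125\right) = 2 \left(-113\right) = -226$)
$\sqrt{f + a} = \sqrt{3030 - 226} = \sqrt{2804} = 2 \sqrt{701}$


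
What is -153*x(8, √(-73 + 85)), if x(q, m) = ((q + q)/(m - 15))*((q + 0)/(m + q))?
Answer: 176256/923 - 22848*√3/923 ≈ 148.08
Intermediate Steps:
x(q, m) = 2*q²/((-15 + m)*(m + q)) (x(q, m) = ((2*q)/(-15 + m))*(q/(m + q)) = (2*q/(-15 + m))*(q/(m + q)) = 2*q²/((-15 + m)*(m + q)))
-153*x(8, √(-73 + 85)) = -306*8²/((√(-73 + 85))² - 15*√(-73 + 85) - 15*8 + √(-73 + 85)*8) = -306*64/((√12)² - 30*√3 - 120 + √12*8) = -306*64/((2*√3)² - 30*√3 - 120 + (2*√3)*8) = -306*64/(12 - 30*√3 - 120 + 16*√3) = -306*64/(-108 - 14*√3) = -19584/(-108 - 14*√3)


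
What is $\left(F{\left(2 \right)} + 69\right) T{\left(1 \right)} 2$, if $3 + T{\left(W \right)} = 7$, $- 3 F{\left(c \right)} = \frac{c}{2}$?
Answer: $\frac{1648}{3} \approx 549.33$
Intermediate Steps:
$F{\left(c \right)} = - \frac{c}{6}$ ($F{\left(c \right)} = - \frac{c \frac{1}{2}}{3} = - \frac{\frac{1}{2} c}{3} = - \frac{c}{6}$)
$T{\left(W \right)} = 4$ ($T{\left(W \right)} = -3 + 7 = 4$)
$\left(F{\left(2 \right)} + 69\right) T{\left(1 \right)} 2 = \left(\left(- \frac{1}{6}\right) 2 + 69\right) 4 \cdot 2 = \left(- \frac{1}{3} + 69\right) 4 \cdot 2 = \frac{206}{3} \cdot 4 \cdot 2 = \frac{824}{3} \cdot 2 = \frac{1648}{3}$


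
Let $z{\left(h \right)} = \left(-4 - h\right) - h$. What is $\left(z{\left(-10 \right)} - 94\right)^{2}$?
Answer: $6084$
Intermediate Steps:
$z{\left(h \right)} = -4 - 2 h$
$\left(z{\left(-10 \right)} - 94\right)^{2} = \left(\left(-4 - -20\right) - 94\right)^{2} = \left(\left(-4 + 20\right) - 94\right)^{2} = \left(16 - 94\right)^{2} = \left(-78\right)^{2} = 6084$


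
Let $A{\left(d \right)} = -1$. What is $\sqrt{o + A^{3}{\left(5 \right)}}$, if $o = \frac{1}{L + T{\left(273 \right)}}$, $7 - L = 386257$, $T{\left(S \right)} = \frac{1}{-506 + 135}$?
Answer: $\frac{i \sqrt{20534585201996622}}{143298751} \approx 1.0 i$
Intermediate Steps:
$T{\left(S \right)} = - \frac{1}{371}$ ($T{\left(S \right)} = \frac{1}{-371} = - \frac{1}{371}$)
$L = -386250$ ($L = 7 - 386257 = -386250$)
$o = - \frac{371}{143298751}$ ($o = \frac{1}{-386250 - \frac{1}{371}} = \frac{1}{- \frac{143298751}{371}} = - \frac{371}{143298751} \approx -2.589 \cdot 10^{-6}$)
$\sqrt{o + A^{3}{\left(5 \right)}} = \sqrt{- \frac{371}{143298751} + \left(-1\right)^{3}} = \sqrt{- \frac{371}{143298751} - 1} = \sqrt{- \frac{143299122}{143298751}} = \frac{i \sqrt{20534585201996622}}{143298751}$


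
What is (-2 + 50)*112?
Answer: 5376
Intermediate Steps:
(-2 + 50)*112 = 48*112 = 5376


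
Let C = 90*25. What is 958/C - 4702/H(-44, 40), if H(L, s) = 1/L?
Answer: 232749479/1125 ≈ 2.0689e+5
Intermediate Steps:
C = 2250
958/C - 4702/H(-44, 40) = 958/2250 - 4702/(1/(-44)) = 958*(1/2250) - 4702/(-1/44) = 479/1125 - 4702*(-44) = 479/1125 + 206888 = 232749479/1125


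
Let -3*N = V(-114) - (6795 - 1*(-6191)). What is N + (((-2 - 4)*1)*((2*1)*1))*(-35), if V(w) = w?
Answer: 14360/3 ≈ 4786.7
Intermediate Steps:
N = 13100/3 (N = -(-114 - (6795 - 1*(-6191)))/3 = -(-114 - (6795 + 6191))/3 = -(-114 - 1*12986)/3 = -(-114 - 12986)/3 = -⅓*(-13100) = 13100/3 ≈ 4366.7)
N + (((-2 - 4)*1)*((2*1)*1))*(-35) = 13100/3 + (((-2 - 4)*1)*((2*1)*1))*(-35) = 13100/3 + ((-6*1)*(2*1))*(-35) = 13100/3 - 6*2*(-35) = 13100/3 - 12*(-35) = 13100/3 + 420 = 14360/3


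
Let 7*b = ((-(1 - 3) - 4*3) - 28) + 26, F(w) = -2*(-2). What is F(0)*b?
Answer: -48/7 ≈ -6.8571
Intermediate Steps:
F(w) = 4
b = -12/7 (b = (((-(1 - 3) - 4*3) - 28) + 26)/7 = (((-1*(-2) - 12) - 28) + 26)/7 = (((2 - 12) - 28) + 26)/7 = ((-10 - 28) + 26)/7 = (-38 + 26)/7 = (⅐)*(-12) = -12/7 ≈ -1.7143)
F(0)*b = 4*(-12/7) = -48/7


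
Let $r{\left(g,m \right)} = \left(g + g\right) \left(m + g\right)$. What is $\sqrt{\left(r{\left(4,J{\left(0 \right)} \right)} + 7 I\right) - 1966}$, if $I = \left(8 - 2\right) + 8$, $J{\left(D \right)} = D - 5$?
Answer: $2 i \sqrt{469} \approx 43.313 i$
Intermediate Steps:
$J{\left(D \right)} = -5 + D$
$r{\left(g,m \right)} = 2 g \left(g + m\right)$
$I = 14$ ($I = 6 + 8 = 14$)
$\sqrt{\left(r{\left(4,J{\left(0 \right)} \right)} + 7 I\right) - 1966} = \sqrt{\left(2 \cdot 4 \left(4 + \left(-5 + 0\right)\right) + 7 \cdot 14\right) - 1966} = \sqrt{\left(2 \cdot 4 \left(4 - 5\right) + 98\right) - 1966} = \sqrt{\left(2 \cdot 4 \left(-1\right) + 98\right) - 1966} = \sqrt{\left(-8 + 98\right) - 1966} = \sqrt{90 - 1966} = \sqrt{-1876} = 2 i \sqrt{469}$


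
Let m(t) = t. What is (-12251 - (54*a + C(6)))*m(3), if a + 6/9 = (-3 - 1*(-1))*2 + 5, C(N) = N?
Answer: -36825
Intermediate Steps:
a = ⅓ (a = -⅔ + ((-3 - 1*(-1))*2 + 5) = -⅔ + ((-3 + 1)*2 + 5) = -⅔ + (-2*2 + 5) = -⅔ + (-4 + 5) = -⅔ + 1 = ⅓ ≈ 0.33333)
(-12251 - (54*a + C(6)))*m(3) = (-12251 - (54*(⅓) + 6))*3 = (-12251 - (18 + 6))*3 = (-12251 - 1*24)*3 = (-12251 - 24)*3 = -12275*3 = -36825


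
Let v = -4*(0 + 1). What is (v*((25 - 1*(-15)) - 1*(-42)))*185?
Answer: -60680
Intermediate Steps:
v = -4 (v = -4*1 = -4)
(v*((25 - 1*(-15)) - 1*(-42)))*185 = -4*((25 - 1*(-15)) - 1*(-42))*185 = -4*((25 + 15) + 42)*185 = -4*(40 + 42)*185 = -4*82*185 = -328*185 = -60680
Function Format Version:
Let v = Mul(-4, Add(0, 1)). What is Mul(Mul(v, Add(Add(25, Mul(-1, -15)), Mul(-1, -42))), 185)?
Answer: -60680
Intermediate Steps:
v = -4 (v = Mul(-4, 1) = -4)
Mul(Mul(v, Add(Add(25, Mul(-1, -15)), Mul(-1, -42))), 185) = Mul(Mul(-4, Add(Add(25, Mul(-1, -15)), Mul(-1, -42))), 185) = Mul(Mul(-4, Add(Add(25, 15), 42)), 185) = Mul(Mul(-4, Add(40, 42)), 185) = Mul(Mul(-4, 82), 185) = Mul(-328, 185) = -60680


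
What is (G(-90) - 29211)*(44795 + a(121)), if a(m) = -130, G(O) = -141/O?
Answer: -7827836039/6 ≈ -1.3046e+9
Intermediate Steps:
(G(-90) - 29211)*(44795 + a(121)) = (-141/(-90) - 29211)*(44795 - 130) = (-141*(-1/90) - 29211)*44665 = (47/30 - 29211)*44665 = -876283/30*44665 = -7827836039/6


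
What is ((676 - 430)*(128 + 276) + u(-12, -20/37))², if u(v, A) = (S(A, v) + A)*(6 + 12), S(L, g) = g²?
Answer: 14233657653504/1369 ≈ 1.0397e+10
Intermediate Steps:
u(v, A) = 18*A + 18*v² (u(v, A) = (v² + A)*(6 + 12) = (A + v²)*18 = 18*A + 18*v²)
((676 - 430)*(128 + 276) + u(-12, -20/37))² = ((676 - 430)*(128 + 276) + (18*(-20/37) + 18*(-12)²))² = (246*404 + (18*(-20*1/37) + 18*144))² = (99384 + (18*(-20/37) + 2592))² = (99384 + (-360/37 + 2592))² = (99384 + 95544/37)² = (3772752/37)² = 14233657653504/1369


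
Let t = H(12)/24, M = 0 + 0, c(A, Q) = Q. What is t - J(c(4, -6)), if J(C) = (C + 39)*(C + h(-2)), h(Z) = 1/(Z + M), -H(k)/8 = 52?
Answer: 1183/6 ≈ 197.17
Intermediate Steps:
M = 0
H(k) = -416 (H(k) = -8*52 = -416)
h(Z) = 1/Z (h(Z) = 1/(Z + 0) = 1/Z)
J(C) = (39 + C)*(-½ + C) (J(C) = (C + 39)*(C + 1/(-2)) = (39 + C)*(C - ½) = (39 + C)*(-½ + C))
t = -52/3 (t = -416/24 = -416*1/24 = -52/3 ≈ -17.333)
t - J(c(4, -6)) = -52/3 - (-39/2 + (-6)² + (77/2)*(-6)) = -52/3 - (-39/2 + 36 - 231) = -52/3 - 1*(-429/2) = -52/3 + 429/2 = 1183/6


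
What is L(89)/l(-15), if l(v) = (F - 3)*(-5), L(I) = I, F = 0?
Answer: 89/15 ≈ 5.9333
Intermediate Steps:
l(v) = 15 (l(v) = (0 - 3)*(-5) = -3*(-5) = 15)
L(89)/l(-15) = 89/15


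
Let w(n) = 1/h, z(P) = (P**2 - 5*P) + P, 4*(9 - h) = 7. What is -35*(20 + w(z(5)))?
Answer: -20440/29 ≈ -704.83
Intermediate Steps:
h = 29/4 (h = 9 - 1/4*7 = 9 - 7/4 = 29/4 ≈ 7.2500)
z(P) = P**2 - 4*P
w(n) = 4/29 (w(n) = 1/(29/4) = 4/29)
-35*(20 + w(z(5))) = -35*(20 + 4/29) = -35*584/29 = -20440/29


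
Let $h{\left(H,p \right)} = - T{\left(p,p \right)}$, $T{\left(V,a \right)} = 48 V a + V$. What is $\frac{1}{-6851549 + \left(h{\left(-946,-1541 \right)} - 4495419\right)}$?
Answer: $- \frac{1}{125330115} \approx -7.9789 \cdot 10^{-9}$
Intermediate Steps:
$T{\left(V,a \right)} = V + 48 V a$ ($T{\left(V,a \right)} = 48 V a + V = V + 48 V a$)
$h{\left(H,p \right)} = - p \left(1 + 48 p\right)$
$\frac{1}{-6851549 + \left(h{\left(-946,-1541 \right)} - 4495419\right)} = \frac{1}{-6851549 - \left(4495419 - 1541 \left(1 + 48 \left(-1541\right)\right)\right)} = \frac{1}{-6851549 - \left(4495419 - 1541 \left(1 - 73968\right)\right)} = \frac{1}{-6851549 - \left(4495419 - -113983147\right)} = \frac{1}{-6851549 - 118478566} = \frac{1}{-125330115} = - \frac{1}{125330115}$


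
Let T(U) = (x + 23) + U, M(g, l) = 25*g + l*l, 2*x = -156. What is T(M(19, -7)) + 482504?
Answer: 482973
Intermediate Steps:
x = -78 (x = (1/2)*(-156) = -78)
M(g, l) = l**2 + 25*g (M(g, l) = 25*g + l**2 = l**2 + 25*g)
T(U) = -55 + U (T(U) = (-78 + 23) + U = -55 + U)
T(M(19, -7)) + 482504 = (-55 + ((-7)**2 + 25*19)) + 482504 = (-55 + (49 + 475)) + 482504 = (-55 + 524) + 482504 = 469 + 482504 = 482973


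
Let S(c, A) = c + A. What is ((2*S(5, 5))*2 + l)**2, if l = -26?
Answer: 196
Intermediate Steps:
S(c, A) = A + c
((2*S(5, 5))*2 + l)**2 = ((2*(5 + 5))*2 - 26)**2 = ((2*10)*2 - 26)**2 = (20*2 - 26)**2 = (40 - 26)**2 = 14**2 = 196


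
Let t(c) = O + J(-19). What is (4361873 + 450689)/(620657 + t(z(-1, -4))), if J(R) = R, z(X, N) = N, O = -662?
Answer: 2406281/309988 ≈ 7.7625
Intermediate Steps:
t(c) = -681 (t(c) = -662 - 19 = -681)
(4361873 + 450689)/(620657 + t(z(-1, -4))) = (4361873 + 450689)/(620657 - 681) = 4812562/619976 = 4812562*(1/619976) = 2406281/309988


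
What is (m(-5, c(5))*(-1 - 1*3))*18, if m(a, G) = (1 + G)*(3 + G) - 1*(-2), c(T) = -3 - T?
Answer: -2664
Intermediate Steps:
m(a, G) = 2 + (1 + G)*(3 + G) (m(a, G) = (1 + G)*(3 + G) + 2 = 2 + (1 + G)*(3 + G))
(m(-5, c(5))*(-1 - 1*3))*18 = ((5 + (-3 - 1*5)² + 4*(-3 - 1*5))*(-1 - 1*3))*18 = ((5 + (-3 - 5)² + 4*(-3 - 5))*(-1 - 3))*18 = ((5 + (-8)² + 4*(-8))*(-4))*18 = ((5 + 64 - 32)*(-4))*18 = (37*(-4))*18 = -148*18 = -2664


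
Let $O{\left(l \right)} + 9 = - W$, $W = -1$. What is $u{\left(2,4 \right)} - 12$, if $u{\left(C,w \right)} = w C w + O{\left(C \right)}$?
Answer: $12$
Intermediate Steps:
$O{\left(l \right)} = -8$ ($O{\left(l \right)} = -9 - -1 = -9 + 1 = -8$)
$u{\left(C,w \right)} = -8 + C w^{2}$ ($u{\left(C,w \right)} = w C w - 8 = C w w - 8 = C w^{2} - 8 = -8 + C w^{2}$)
$u{\left(2,4 \right)} - 12 = \left(-8 + 2 \cdot 4^{2}\right) - 12 = \left(-8 + 2 \cdot 16\right) - 12 = \left(-8 + 32\right) - 12 = 24 - 12 = 12$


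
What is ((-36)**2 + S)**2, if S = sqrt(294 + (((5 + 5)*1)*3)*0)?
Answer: 1679910 + 18144*sqrt(6) ≈ 1.7244e+6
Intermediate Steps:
S = 7*sqrt(6) (S = sqrt(294 + ((10*1)*3)*0) = sqrt(294 + (10*3)*0) = sqrt(294 + 30*0) = sqrt(294 + 0) = sqrt(294) = 7*sqrt(6) ≈ 17.146)
((-36)**2 + S)**2 = ((-36)**2 + 7*sqrt(6))**2 = (1296 + 7*sqrt(6))**2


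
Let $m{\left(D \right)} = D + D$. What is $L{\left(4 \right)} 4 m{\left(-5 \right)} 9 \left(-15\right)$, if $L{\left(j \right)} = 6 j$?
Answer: $129600$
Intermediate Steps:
$m{\left(D \right)} = 2 D$
$L{\left(4 \right)} 4 m{\left(-5 \right)} 9 \left(-15\right) = 6 \cdot 4 \cdot 4 \cdot 2 \left(-5\right) 9 \left(-15\right) = 24 \cdot 4 \left(-10\right) 9 \left(-15\right) = 96 \left(-10\right) 9 \left(-15\right) = \left(-960\right) 9 \left(-15\right) = \left(-8640\right) \left(-15\right) = 129600$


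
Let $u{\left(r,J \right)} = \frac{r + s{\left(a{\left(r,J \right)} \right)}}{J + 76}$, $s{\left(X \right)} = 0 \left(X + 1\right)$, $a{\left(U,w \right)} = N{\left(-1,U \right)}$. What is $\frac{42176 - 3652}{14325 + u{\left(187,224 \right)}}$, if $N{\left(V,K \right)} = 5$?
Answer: $\frac{11557200}{4297687} \approx 2.6892$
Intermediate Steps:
$a{\left(U,w \right)} = 5$
$s{\left(X \right)} = 0$ ($s{\left(X \right)} = 0 \left(1 + X\right) = 0$)
$u{\left(r,J \right)} = \frac{r}{76 + J}$ ($u{\left(r,J \right)} = \frac{r + 0}{J + 76} = \frac{r}{76 + J}$)
$\frac{42176 - 3652}{14325 + u{\left(187,224 \right)}} = \frac{42176 - 3652}{14325 + \frac{187}{76 + 224}} = \frac{38524}{14325 + \frac{187}{300}} = \frac{38524}{\frac{4297687}{300}} = 38524 \cdot \frac{300}{4297687} = \frac{11557200}{4297687}$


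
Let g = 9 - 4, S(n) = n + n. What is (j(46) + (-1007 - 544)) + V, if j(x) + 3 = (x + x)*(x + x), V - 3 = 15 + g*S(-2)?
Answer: 6908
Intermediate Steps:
S(n) = 2*n
g = 5
V = -2 (V = 3 + (15 + 5*(2*(-2))) = 3 + (15 + 5*(-4)) = 3 + (15 - 20) = 3 - 5 = -2)
j(x) = -3 + 4*x² (j(x) = -3 + (x + x)*(x + x) = -3 + (2*x)*(2*x) = -3 + 4*x²)
(j(46) + (-1007 - 544)) + V = ((-3 + 4*46²) + (-1007 - 544)) - 2 = ((-3 + 4*2116) - 1551) - 2 = ((-3 + 8464) - 1551) - 2 = (8461 - 1551) - 2 = 6910 - 2 = 6908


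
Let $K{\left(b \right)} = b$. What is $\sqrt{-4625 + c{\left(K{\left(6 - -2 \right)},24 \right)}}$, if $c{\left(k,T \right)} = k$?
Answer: $9 i \sqrt{57} \approx 67.948 i$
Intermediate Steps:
$\sqrt{-4625 + c{\left(K{\left(6 - -2 \right)},24 \right)}} = \sqrt{-4625 + \left(6 - -2\right)} = \sqrt{-4625 + \left(6 + 2\right)} = \sqrt{-4625 + 8} = \sqrt{-4617} = 9 i \sqrt{57}$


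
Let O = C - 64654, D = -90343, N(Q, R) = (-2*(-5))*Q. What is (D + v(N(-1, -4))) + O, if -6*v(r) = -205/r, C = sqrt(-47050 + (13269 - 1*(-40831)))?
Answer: -1860005/12 + 5*sqrt(282) ≈ -1.5492e+5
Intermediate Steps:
N(Q, R) = 10*Q
C = 5*sqrt(282) (C = sqrt(-47050 + (13269 + 40831)) = sqrt(-47050 + 54100) = sqrt(7050) = 5*sqrt(282) ≈ 83.964)
v(r) = 205/(6*r) (v(r) = -(-205)/(6*r) = 205/(6*r))
O = -64654 + 5*sqrt(282) (O = 5*sqrt(282) - 64654 = -64654 + 5*sqrt(282) ≈ -64570.)
(D + v(N(-1, -4))) + O = (-90343 + 205/(6*((10*(-1))))) + (-64654 + 5*sqrt(282)) = (-90343 + (205/6)/(-10)) + (-64654 + 5*sqrt(282)) = (-90343 + (205/6)*(-1/10)) + (-64654 + 5*sqrt(282)) = (-90343 - 41/12) + (-64654 + 5*sqrt(282)) = -1084157/12 + (-64654 + 5*sqrt(282)) = -1860005/12 + 5*sqrt(282)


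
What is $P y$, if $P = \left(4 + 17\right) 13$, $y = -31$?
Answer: $-8463$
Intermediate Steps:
$P = 273$ ($P = 21 \cdot 13 = 273$)
$P y = 273 \left(-31\right) = -8463$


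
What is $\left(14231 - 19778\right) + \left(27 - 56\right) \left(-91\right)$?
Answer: $-2908$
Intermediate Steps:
$\left(14231 - 19778\right) + \left(27 - 56\right) \left(-91\right) = -5547 - -2639 = -5547 + 2639 = -2908$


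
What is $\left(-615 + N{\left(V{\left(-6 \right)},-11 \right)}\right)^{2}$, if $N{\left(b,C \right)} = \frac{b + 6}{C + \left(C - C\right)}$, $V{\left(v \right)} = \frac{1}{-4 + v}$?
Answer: $\frac{4584508681}{12100} \approx 3.7889 \cdot 10^{5}$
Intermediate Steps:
$N{\left(b,C \right)} = \frac{6 + b}{C}$ ($N{\left(b,C \right)} = \frac{6 + b}{C + 0} = \frac{6 + b}{C}$)
$\left(-615 + N{\left(V{\left(-6 \right)},-11 \right)}\right)^{2} = \left(-615 + \frac{6 + \frac{1}{-4 - 6}}{-11}\right)^{2} = \left(-615 - \frac{6 + \frac{1}{-10}}{11}\right)^{2} = \left(-615 - \frac{6 - \frac{1}{10}}{11}\right)^{2} = \left(-615 - \frac{59}{110}\right)^{2} = \left(- \frac{67709}{110}\right)^{2} = \frac{4584508681}{12100}$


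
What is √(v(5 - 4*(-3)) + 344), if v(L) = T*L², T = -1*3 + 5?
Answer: √922 ≈ 30.364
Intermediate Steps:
T = 2 (T = -3 + 5 = 2)
v(L) = 2*L²
√(v(5 - 4*(-3)) + 344) = √(2*(5 - 4*(-3))² + 344) = √(2*(5 + 12)² + 344) = √(2*17² + 344) = √(2*289 + 344) = √(578 + 344) = √922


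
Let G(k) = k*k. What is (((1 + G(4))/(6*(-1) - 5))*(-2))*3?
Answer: 102/11 ≈ 9.2727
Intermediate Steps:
G(k) = k²
(((1 + G(4))/(6*(-1) - 5))*(-2))*3 = (((1 + 4²)/(6*(-1) - 5))*(-2))*3 = (((1 + 16)/(-6 - 5))*(-2))*3 = ((17/(-11))*(-2))*3 = ((17*(-1/11))*(-2))*3 = -17/11*(-2)*3 = (34/11)*3 = 102/11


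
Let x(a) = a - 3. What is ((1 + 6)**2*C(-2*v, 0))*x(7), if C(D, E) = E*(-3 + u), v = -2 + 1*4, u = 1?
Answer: 0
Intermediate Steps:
v = 2 (v = -2 + 4 = 2)
x(a) = -3 + a
C(D, E) = -2*E (C(D, E) = E*(-3 + 1) = E*(-2) = -2*E)
((1 + 6)**2*C(-2*v, 0))*x(7) = ((1 + 6)**2*(-2*0))*(-3 + 7) = (7**2*0)*4 = (49*0)*4 = 0*4 = 0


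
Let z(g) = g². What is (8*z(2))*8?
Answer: 256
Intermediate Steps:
(8*z(2))*8 = (8*2²)*8 = (8*4)*8 = 32*8 = 256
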